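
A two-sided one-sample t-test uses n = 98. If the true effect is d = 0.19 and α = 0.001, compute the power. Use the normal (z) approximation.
Power ≈ 0.08

Power calculation (one-sample t-test, normal approximation):
z_β = d · √n - z_{α/2}
z_β = 0.19 · √98 - 3.291
z_β = 0.19 · 9.899 - 3.291
z_β = -1.410

Power = Φ(z_β) = Φ(-1.410) ≈ 0.079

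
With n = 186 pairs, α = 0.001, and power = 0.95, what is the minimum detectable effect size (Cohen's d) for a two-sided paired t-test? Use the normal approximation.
d ≈ 0.36

Minimum detectable effect (paired t-test, normal approximation):
d = (z_{α/2} + z_β) / √n
d = (3.291 + 1.645) / √186
d = 4.935 / 13.638
d ≈ 0.36

By Cohen's convention (0.2 small / 0.5 medium / 0.8 large): small effect.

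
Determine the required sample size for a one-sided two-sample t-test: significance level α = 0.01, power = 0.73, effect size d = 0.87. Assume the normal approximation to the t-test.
n = 23 per group

Sample size formula (two-sample t-test, normal approximation):
n = 2 · ((z_α + z_β) / d)²

z_α = 2.326 (for α = 0.01, one-sided)
z_β = 0.613 (for power = 0.73)
d = 0.87

n = 2 · ((2.326 + 0.613) / 0.87)²
n = 2 · (3.378)²
n ≈ 22.82
Round up to the next whole number: n = 23 per group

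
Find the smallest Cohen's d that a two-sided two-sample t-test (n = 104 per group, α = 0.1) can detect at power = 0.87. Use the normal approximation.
d ≈ 0.38

Minimum detectable effect (two-sample t-test, normal approximation):
d = (z_{α/2} + z_β) / √(n/2)
d = (1.645 + 1.126) / √(104/2)
d = 2.771 / 7.211
d ≈ 0.38

By Cohen's convention (0.2 small / 0.5 medium / 0.8 large): small effect.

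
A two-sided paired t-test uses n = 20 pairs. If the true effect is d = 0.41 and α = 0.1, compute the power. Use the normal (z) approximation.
Power ≈ 0.57

Power calculation (paired t-test, normal approximation):
z_β = d · √n - z_{α/2}
z_β = 0.41 · √20 - 1.645
z_β = 0.41 · 4.472 - 1.645
z_β = 0.189

Power = Φ(z_β) = Φ(0.189) ≈ 0.575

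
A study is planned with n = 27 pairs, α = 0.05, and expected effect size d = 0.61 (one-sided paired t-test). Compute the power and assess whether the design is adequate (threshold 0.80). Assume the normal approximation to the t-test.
Power ≈ 0.94; the study is adequately powered (power ≥ 0.80)

Power calculation (paired t-test, normal approximation):
z_β = d · √n - z_α
z_β = 0.61 · √27 - 1.645
z_β = 0.61 · 5.196 - 1.645
z_β = 1.525

Power = Φ(z_β) = Φ(1.525) ≈ 0.936

Effect size d = 0.61 is medium by Cohen's convention (0.2/0.5/0.8).

Threshold: power ≥ 0.80 is conventionally adequate.
Power ≈ 0.94 → the study is adequately powered (power ≥ 0.80).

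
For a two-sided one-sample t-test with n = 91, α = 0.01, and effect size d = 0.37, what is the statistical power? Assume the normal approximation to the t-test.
Power ≈ 0.83

Power calculation (one-sample t-test, normal approximation):
z_β = d · √n - z_{α/2}
z_β = 0.37 · √91 - 2.576
z_β = 0.37 · 9.539 - 2.576
z_β = 0.954

Power = Φ(z_β) = Φ(0.954) ≈ 0.830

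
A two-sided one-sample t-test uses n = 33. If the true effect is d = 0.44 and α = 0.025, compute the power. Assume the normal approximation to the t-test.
Power ≈ 0.61

Power calculation (one-sample t-test, normal approximation):
z_β = d · √n - z_{α/2}
z_β = 0.44 · √33 - 2.241
z_β = 0.44 · 5.745 - 2.241
z_β = 0.286

Power = Φ(z_β) = Φ(0.286) ≈ 0.613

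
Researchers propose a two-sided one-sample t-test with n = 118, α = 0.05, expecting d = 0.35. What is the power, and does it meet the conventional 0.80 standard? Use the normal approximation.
Power ≈ 0.97; the study is adequately powered (power ≥ 0.80)

Power calculation (one-sample t-test, normal approximation):
z_β = d · √n - z_{α/2}
z_β = 0.35 · √118 - 1.960
z_β = 0.35 · 10.863 - 1.960
z_β = 1.842

Power = Φ(z_β) = Φ(1.842) ≈ 0.967

Effect size d = 0.35 is small by Cohen's convention (0.2/0.5/0.8).

Threshold: power ≥ 0.80 is conventionally adequate.
Power ≈ 0.97 → the study is adequately powered (power ≥ 0.80).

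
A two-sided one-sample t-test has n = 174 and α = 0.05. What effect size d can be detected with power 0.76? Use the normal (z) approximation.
d ≈ 0.20

Minimum detectable effect (one-sample t-test, normal approximation):
d = (z_{α/2} + z_β) / √n
d = (1.960 + 0.706) / √174
d = 2.666 / 13.191
d ≈ 0.20

By Cohen's convention (0.2 small / 0.5 medium / 0.8 large): small effect.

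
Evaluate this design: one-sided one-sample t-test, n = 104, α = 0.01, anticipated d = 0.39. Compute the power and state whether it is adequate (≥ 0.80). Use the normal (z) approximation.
Power ≈ 0.95; the study is adequately powered (power ≥ 0.80)

Power calculation (one-sample t-test, normal approximation):
z_β = d · √n - z_α
z_β = 0.39 · √104 - 2.326
z_β = 0.39 · 10.198 - 2.326
z_β = 1.651

Power = Φ(z_β) = Φ(1.651) ≈ 0.951

Effect size d = 0.39 is small by Cohen's convention (0.2/0.5/0.8).

Threshold: power ≥ 0.80 is conventionally adequate.
Power ≈ 0.95 → the study is adequately powered (power ≥ 0.80).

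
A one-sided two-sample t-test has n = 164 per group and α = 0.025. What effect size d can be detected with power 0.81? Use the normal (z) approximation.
d ≈ 0.31

Minimum detectable effect (two-sample t-test, normal approximation):
d = (z_α + z_β) / √(n/2)
d = (1.960 + 0.878) / √(164/2)
d = 2.838 / 9.055
d ≈ 0.31

By Cohen's convention (0.2 small / 0.5 medium / 0.8 large): small effect.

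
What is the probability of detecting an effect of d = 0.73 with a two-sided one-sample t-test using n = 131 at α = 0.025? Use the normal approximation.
Power ≈ 1.00

Power calculation (one-sample t-test, normal approximation):
z_β = d · √n - z_{α/2}
z_β = 0.73 · √131 - 2.241
z_β = 0.73 · 11.446 - 2.241
z_β = 6.114

Power = Φ(z_β) = Φ(6.114) ≈ 1.000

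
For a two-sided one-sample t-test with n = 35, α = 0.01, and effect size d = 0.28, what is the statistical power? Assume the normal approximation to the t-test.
Power ≈ 0.18

Power calculation (one-sample t-test, normal approximation):
z_β = d · √n - z_{α/2}
z_β = 0.28 · √35 - 2.576
z_β = 0.28 · 5.916 - 2.576
z_β = -0.919

Power = Φ(z_β) = Φ(-0.919) ≈ 0.179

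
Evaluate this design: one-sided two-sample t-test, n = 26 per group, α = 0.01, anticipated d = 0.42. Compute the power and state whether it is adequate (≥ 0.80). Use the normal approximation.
Power ≈ 0.21; the study is underpowered (power < 0.80)

Power calculation (two-sample t-test, normal approximation):
z_β = d · √(n/2) - z_α
z_β = 0.42 · √(26/2) - 2.326
z_β = 0.42 · 3.606 - 2.326
z_β = -0.812

Power = Φ(z_β) = Φ(-0.812) ≈ 0.208

Effect size d = 0.42 is small by Cohen's convention (0.2/0.5/0.8).

Threshold: power ≥ 0.80 is conventionally adequate.
Power ≈ 0.21 → the study is underpowered (power < 0.80).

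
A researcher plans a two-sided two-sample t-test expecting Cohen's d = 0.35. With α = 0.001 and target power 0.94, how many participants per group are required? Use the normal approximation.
n = 384 per group

Sample size formula (two-sample t-test, normal approximation):
n = 2 · ((z_{α/2} + z_β) / d)²

z_{α/2} = 3.291 (for α = 0.001, two-sided)
z_β = 1.555 (for power = 0.94)
d = 0.35

n = 2 · ((3.291 + 1.555) / 0.35)²
n = 2 · (13.846)²
n ≈ 383.42
Round up to the next whole number: n = 384 per group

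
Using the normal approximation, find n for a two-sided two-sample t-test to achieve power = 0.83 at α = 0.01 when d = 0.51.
n = 96 per group

Sample size formula (two-sample t-test, normal approximation):
n = 2 · ((z_{α/2} + z_β) / d)²

z_{α/2} = 2.576 (for α = 0.01, two-sided)
z_β = 0.954 (for power = 0.83)
d = 0.51

n = 2 · ((2.576 + 0.954) / 0.51)²
n = 2 · (6.922)²
n ≈ 95.83
Round up to the next whole number: n = 96 per group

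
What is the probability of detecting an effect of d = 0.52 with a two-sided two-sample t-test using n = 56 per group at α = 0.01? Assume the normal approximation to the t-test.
Power ≈ 0.57

Power calculation (two-sample t-test, normal approximation):
z_β = d · √(n/2) - z_{α/2}
z_β = 0.52 · √(56/2) - 2.576
z_β = 0.52 · 5.292 - 2.576
z_β = 0.176

Power = Φ(z_β) = Φ(0.176) ≈ 0.570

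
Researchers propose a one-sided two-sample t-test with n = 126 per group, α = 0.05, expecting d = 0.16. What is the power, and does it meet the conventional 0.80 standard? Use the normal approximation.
Power ≈ 0.35; the study is underpowered (power < 0.80)

Power calculation (two-sample t-test, normal approximation):
z_β = d · √(n/2) - z_α
z_β = 0.16 · √(126/2) - 1.645
z_β = 0.16 · 7.937 - 1.645
z_β = -0.375

Power = Φ(z_β) = Φ(-0.375) ≈ 0.354

Effect size d = 0.16 is very small by Cohen's convention (0.2/0.5/0.8).

Threshold: power ≥ 0.80 is conventionally adequate.
Power ≈ 0.35 → the study is underpowered (power < 0.80).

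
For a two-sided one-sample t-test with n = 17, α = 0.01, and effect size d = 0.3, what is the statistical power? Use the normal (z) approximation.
Power ≈ 0.09

Power calculation (one-sample t-test, normal approximation):
z_β = d · √n - z_{α/2}
z_β = 0.3 · √17 - 2.576
z_β = 0.3 · 4.123 - 2.576
z_β = -1.339

Power = Φ(z_β) = Φ(-1.339) ≈ 0.090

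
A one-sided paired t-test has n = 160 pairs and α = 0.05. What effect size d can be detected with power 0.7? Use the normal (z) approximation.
d ≈ 0.17

Minimum detectable effect (paired t-test, normal approximation):
d = (z_α + z_β) / √n
d = (1.645 + 0.524) / √160
d = 2.169 / 12.649
d ≈ 0.17

By Cohen's convention (0.2 small / 0.5 medium / 0.8 large): very small effect.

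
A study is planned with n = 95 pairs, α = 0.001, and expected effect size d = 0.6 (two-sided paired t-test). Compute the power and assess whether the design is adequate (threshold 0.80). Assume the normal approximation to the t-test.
Power ≈ 0.99; the study is adequately powered (power ≥ 0.80)

Power calculation (paired t-test, normal approximation):
z_β = d · √n - z_{α/2}
z_β = 0.6 · √95 - 3.291
z_β = 0.6 · 9.747 - 3.291
z_β = 2.558

Power = Φ(z_β) = Φ(2.558) ≈ 0.995

Effect size d = 0.6 is medium by Cohen's convention (0.2/0.5/0.8).

Threshold: power ≥ 0.80 is conventionally adequate.
Power ≈ 0.99 → the study is adequately powered (power ≥ 0.80).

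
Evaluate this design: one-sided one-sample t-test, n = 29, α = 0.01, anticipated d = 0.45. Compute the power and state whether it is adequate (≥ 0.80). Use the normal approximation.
Power ≈ 0.54; the study is underpowered (power < 0.80)

Power calculation (one-sample t-test, normal approximation):
z_β = d · √n - z_α
z_β = 0.45 · √29 - 2.326
z_β = 0.45 · 5.385 - 2.326
z_β = 0.097

Power = Φ(z_β) = Φ(0.097) ≈ 0.539

Effect size d = 0.45 is small by Cohen's convention (0.2/0.5/0.8).

Threshold: power ≥ 0.80 is conventionally adequate.
Power ≈ 0.54 → the study is underpowered (power < 0.80).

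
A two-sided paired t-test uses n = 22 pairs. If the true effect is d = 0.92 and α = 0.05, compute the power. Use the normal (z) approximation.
Power ≈ 0.99

Power calculation (paired t-test, normal approximation):
z_β = d · √n - z_{α/2}
z_β = 0.92 · √22 - 1.960
z_β = 0.92 · 4.690 - 1.960
z_β = 2.355

Power = Φ(z_β) = Φ(2.355) ≈ 0.991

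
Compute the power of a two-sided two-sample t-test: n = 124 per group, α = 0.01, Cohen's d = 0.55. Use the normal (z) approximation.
Power ≈ 0.96

Power calculation (two-sample t-test, normal approximation):
z_β = d · √(n/2) - z_{α/2}
z_β = 0.55 · √(124/2) - 2.576
z_β = 0.55 · 7.874 - 2.576
z_β = 1.755

Power = Φ(z_β) = Φ(1.755) ≈ 0.960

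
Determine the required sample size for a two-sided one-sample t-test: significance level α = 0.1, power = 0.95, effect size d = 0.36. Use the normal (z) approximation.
n = 84

Sample size formula (one-sample t-test, normal approximation):
n = ((z_{α/2} + z_β) / d)²

z_{α/2} = 1.645 (for α = 0.1, two-sided)
z_β = 1.645 (for power = 0.95)
d = 0.36

n = ((1.645 + 1.645) / 0.36)²
n = (9.139)²
n ≈ 83.52
Round up to the next whole number: n = 84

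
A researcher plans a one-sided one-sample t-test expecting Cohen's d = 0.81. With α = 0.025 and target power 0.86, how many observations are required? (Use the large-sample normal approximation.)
n = 15

Sample size formula (one-sample t-test, normal approximation):
n = ((z_α + z_β) / d)²

z_α = 1.960 (for α = 0.025, one-sided)
z_β = 1.080 (for power = 0.86)
d = 0.81

n = ((1.960 + 1.080) / 0.81)²
n = (3.753)²
n ≈ 14.09
Round up to the next whole number: n = 15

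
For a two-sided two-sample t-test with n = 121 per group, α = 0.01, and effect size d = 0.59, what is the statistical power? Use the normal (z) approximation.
Power ≈ 0.98

Power calculation (two-sample t-test, normal approximation):
z_β = d · √(n/2) - z_{α/2}
z_β = 0.59 · √(121/2) - 2.576
z_β = 0.59 · 7.778 - 2.576
z_β = 2.013

Power = Φ(z_β) = Φ(2.013) ≈ 0.978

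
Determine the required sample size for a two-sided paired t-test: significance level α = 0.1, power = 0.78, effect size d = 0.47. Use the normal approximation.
n = 27 pairs

Sample size formula (paired t-test, normal approximation):
n = ((z_{α/2} + z_β) / d)²

z_{α/2} = 1.645 (for α = 0.1, two-sided)
z_β = 0.772 (for power = 0.78)
d = 0.47

n = ((1.645 + 0.772) / 0.47)²
n = (5.143)²
n ≈ 26.45
Round up to the next whole number: n = 27 pairs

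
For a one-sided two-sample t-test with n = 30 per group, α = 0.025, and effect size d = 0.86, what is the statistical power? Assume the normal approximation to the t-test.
Power ≈ 0.91

Power calculation (two-sample t-test, normal approximation):
z_β = d · √(n/2) - z_α
z_β = 0.86 · √(30/2) - 1.960
z_β = 0.86 · 3.873 - 1.960
z_β = 1.371

Power = Φ(z_β) = Φ(1.371) ≈ 0.915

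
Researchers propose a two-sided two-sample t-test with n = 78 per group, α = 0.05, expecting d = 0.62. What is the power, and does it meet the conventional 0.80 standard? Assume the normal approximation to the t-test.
Power ≈ 0.97; the study is adequately powered (power ≥ 0.80)

Power calculation (two-sample t-test, normal approximation):
z_β = d · √(n/2) - z_{α/2}
z_β = 0.62 · √(78/2) - 1.960
z_β = 0.62 · 6.245 - 1.960
z_β = 1.912

Power = Φ(z_β) = Φ(1.912) ≈ 0.972

Effect size d = 0.62 is medium by Cohen's convention (0.2/0.5/0.8).

Threshold: power ≥ 0.80 is conventionally adequate.
Power ≈ 0.97 → the study is adequately powered (power ≥ 0.80).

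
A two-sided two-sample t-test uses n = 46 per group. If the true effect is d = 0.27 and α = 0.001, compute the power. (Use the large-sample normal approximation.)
Power ≈ 0.02

Power calculation (two-sample t-test, normal approximation):
z_β = d · √(n/2) - z_{α/2}
z_β = 0.27 · √(46/2) - 3.291
z_β = 0.27 · 4.796 - 3.291
z_β = -1.996

Power = Φ(z_β) = Φ(-1.996) ≈ 0.023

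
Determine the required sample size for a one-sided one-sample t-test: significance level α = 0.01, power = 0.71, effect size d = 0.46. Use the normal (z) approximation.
n = 40

Sample size formula (one-sample t-test, normal approximation):
n = ((z_α + z_β) / d)²

z_α = 2.326 (for α = 0.01, one-sided)
z_β = 0.553 (for power = 0.71)
d = 0.46

n = ((2.326 + 0.553) / 0.46)²
n = (6.259)²
n ≈ 39.18
Round up to the next whole number: n = 40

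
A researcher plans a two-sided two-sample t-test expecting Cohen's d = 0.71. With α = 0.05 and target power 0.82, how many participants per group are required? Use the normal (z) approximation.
n = 33 per group

Sample size formula (two-sample t-test, normal approximation):
n = 2 · ((z_{α/2} + z_β) / d)²

z_{α/2} = 1.960 (for α = 0.05, two-sided)
z_β = 0.915 (for power = 0.82)
d = 0.71

n = 2 · ((1.960 + 0.915) / 0.71)²
n = 2 · (4.049)²
n ≈ 32.79
Round up to the next whole number: n = 33 per group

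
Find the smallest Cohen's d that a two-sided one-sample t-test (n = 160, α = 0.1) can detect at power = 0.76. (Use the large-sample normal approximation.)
d ≈ 0.19

Minimum detectable effect (one-sample t-test, normal approximation):
d = (z_{α/2} + z_β) / √n
d = (1.645 + 0.706) / √160
d = 2.351 / 12.649
d ≈ 0.19

By Cohen's convention (0.2 small / 0.5 medium / 0.8 large): very small effect.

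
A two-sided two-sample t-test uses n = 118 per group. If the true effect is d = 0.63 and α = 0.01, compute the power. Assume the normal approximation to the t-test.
Power ≈ 0.99

Power calculation (two-sample t-test, normal approximation):
z_β = d · √(n/2) - z_{α/2}
z_β = 0.63 · √(118/2) - 2.576
z_β = 0.63 · 7.681 - 2.576
z_β = 2.263

Power = Φ(z_β) = Φ(2.263) ≈ 0.988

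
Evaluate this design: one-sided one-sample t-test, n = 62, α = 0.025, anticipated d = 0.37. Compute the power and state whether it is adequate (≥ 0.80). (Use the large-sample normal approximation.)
Power ≈ 0.83; the study is adequately powered (power ≥ 0.80)

Power calculation (one-sample t-test, normal approximation):
z_β = d · √n - z_α
z_β = 0.37 · √62 - 1.960
z_β = 0.37 · 7.874 - 1.960
z_β = 0.953

Power = Φ(z_β) = Φ(0.953) ≈ 0.830

Effect size d = 0.37 is small by Cohen's convention (0.2/0.5/0.8).

Threshold: power ≥ 0.80 is conventionally adequate.
Power ≈ 0.83 → the study is adequately powered (power ≥ 0.80).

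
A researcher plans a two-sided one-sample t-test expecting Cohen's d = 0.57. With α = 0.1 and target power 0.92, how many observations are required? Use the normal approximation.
n = 29

Sample size formula (one-sample t-test, normal approximation):
n = ((z_{α/2} + z_β) / d)²

z_{α/2} = 1.645 (for α = 0.1, two-sided)
z_β = 1.405 (for power = 0.92)
d = 0.57

n = ((1.645 + 1.405) / 0.57)²
n = (5.351)²
n ≈ 28.63
Round up to the next whole number: n = 29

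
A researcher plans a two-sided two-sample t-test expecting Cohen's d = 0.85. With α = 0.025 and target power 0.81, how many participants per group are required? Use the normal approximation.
n = 27 per group

Sample size formula (two-sample t-test, normal approximation):
n = 2 · ((z_{α/2} + z_β) / d)²

z_{α/2} = 2.241 (for α = 0.025, two-sided)
z_β = 0.878 (for power = 0.81)
d = 0.85

n = 2 · ((2.241 + 0.878) / 0.85)²
n = 2 · (3.669)²
n ≈ 26.92
Round up to the next whole number: n = 27 per group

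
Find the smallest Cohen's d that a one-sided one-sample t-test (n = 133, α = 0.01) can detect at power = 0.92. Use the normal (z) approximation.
d ≈ 0.32

Minimum detectable effect (one-sample t-test, normal approximation):
d = (z_α + z_β) / √n
d = (2.326 + 1.405) / √133
d = 3.731 / 11.533
d ≈ 0.32

By Cohen's convention (0.2 small / 0.5 medium / 0.8 large): small effect.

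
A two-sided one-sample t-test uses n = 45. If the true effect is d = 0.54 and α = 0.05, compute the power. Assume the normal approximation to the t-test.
Power ≈ 0.95

Power calculation (one-sample t-test, normal approximation):
z_β = d · √n - z_{α/2}
z_β = 0.54 · √45 - 1.960
z_β = 0.54 · 6.708 - 1.960
z_β = 1.662

Power = Φ(z_β) = Φ(1.662) ≈ 0.952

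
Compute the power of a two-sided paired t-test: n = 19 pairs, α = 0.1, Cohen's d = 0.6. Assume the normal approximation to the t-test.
Power ≈ 0.83

Power calculation (paired t-test, normal approximation):
z_β = d · √n - z_{α/2}
z_β = 0.6 · √19 - 1.645
z_β = 0.6 · 4.359 - 1.645
z_β = 0.970

Power = Φ(z_β) = Φ(0.970) ≈ 0.834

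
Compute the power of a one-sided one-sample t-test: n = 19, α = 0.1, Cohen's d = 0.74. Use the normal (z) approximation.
Power ≈ 0.97

Power calculation (one-sample t-test, normal approximation):
z_β = d · √n - z_α
z_β = 0.74 · √19 - 1.282
z_β = 0.74 · 4.359 - 1.282
z_β = 1.944

Power = Φ(z_β) = Φ(1.944) ≈ 0.974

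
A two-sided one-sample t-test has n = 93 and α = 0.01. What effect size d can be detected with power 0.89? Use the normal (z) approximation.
d ≈ 0.39

Minimum detectable effect (one-sample t-test, normal approximation):
d = (z_{α/2} + z_β) / √n
d = (2.576 + 1.227) / √93
d = 3.802 / 9.644
d ≈ 0.39

By Cohen's convention (0.2 small / 0.5 medium / 0.8 large): small effect.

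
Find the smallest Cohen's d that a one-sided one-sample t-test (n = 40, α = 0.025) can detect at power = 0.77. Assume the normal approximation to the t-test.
d ≈ 0.43

Minimum detectable effect (one-sample t-test, normal approximation):
d = (z_α + z_β) / √n
d = (1.960 + 0.739) / √40
d = 2.699 / 6.325
d ≈ 0.43

By Cohen's convention (0.2 small / 0.5 medium / 0.8 large): small effect.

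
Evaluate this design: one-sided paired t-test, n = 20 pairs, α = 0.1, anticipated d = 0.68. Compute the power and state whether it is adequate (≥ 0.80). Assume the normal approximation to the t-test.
Power ≈ 0.96; the study is adequately powered (power ≥ 0.80)

Power calculation (paired t-test, normal approximation):
z_β = d · √n - z_α
z_β = 0.68 · √20 - 1.282
z_β = 0.68 · 4.472 - 1.282
z_β = 1.760

Power = Φ(z_β) = Φ(1.760) ≈ 0.961

Effect size d = 0.68 is medium by Cohen's convention (0.2/0.5/0.8).

Threshold: power ≥ 0.80 is conventionally adequate.
Power ≈ 0.96 → the study is adequately powered (power ≥ 0.80).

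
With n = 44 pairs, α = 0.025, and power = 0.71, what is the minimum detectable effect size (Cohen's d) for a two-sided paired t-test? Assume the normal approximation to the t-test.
d ≈ 0.42

Minimum detectable effect (paired t-test, normal approximation):
d = (z_{α/2} + z_β) / √n
d = (2.241 + 0.553) / √44
d = 2.795 / 6.633
d ≈ 0.42

By Cohen's convention (0.2 small / 0.5 medium / 0.8 large): small effect.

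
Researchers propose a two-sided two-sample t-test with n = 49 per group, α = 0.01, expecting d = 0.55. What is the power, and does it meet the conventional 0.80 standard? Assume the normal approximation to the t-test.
Power ≈ 0.56; the study is underpowered (power < 0.80)

Power calculation (two-sample t-test, normal approximation):
z_β = d · √(n/2) - z_{α/2}
z_β = 0.55 · √(49/2) - 2.576
z_β = 0.55 · 4.950 - 2.576
z_β = 0.147

Power = Φ(z_β) = Φ(0.147) ≈ 0.558

Effect size d = 0.55 is medium by Cohen's convention (0.2/0.5/0.8).

Threshold: power ≥ 0.80 is conventionally adequate.
Power ≈ 0.56 → the study is underpowered (power < 0.80).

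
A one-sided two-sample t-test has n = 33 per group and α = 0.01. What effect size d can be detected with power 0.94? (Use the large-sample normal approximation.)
d ≈ 0.96

Minimum detectable effect (two-sample t-test, normal approximation):
d = (z_α + z_β) / √(n/2)
d = (2.326 + 1.555) / √(33/2)
d = 3.881 / 4.062
d ≈ 0.96

By Cohen's convention (0.2 small / 0.5 medium / 0.8 large): large effect.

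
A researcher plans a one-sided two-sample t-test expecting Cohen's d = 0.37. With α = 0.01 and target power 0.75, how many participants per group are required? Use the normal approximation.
n = 132 per group

Sample size formula (two-sample t-test, normal approximation):
n = 2 · ((z_α + z_β) / d)²

z_α = 2.326 (for α = 0.01, one-sided)
z_β = 0.674 (for power = 0.75)
d = 0.37

n = 2 · ((2.326 + 0.674) / 0.37)²
n = 2 · (8.108)²
n ≈ 131.48
Round up to the next whole number: n = 132 per group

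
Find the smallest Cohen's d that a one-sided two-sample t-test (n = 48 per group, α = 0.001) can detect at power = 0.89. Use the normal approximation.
d ≈ 0.88

Minimum detectable effect (two-sample t-test, normal approximation):
d = (z_α + z_β) / √(n/2)
d = (3.090 + 1.227) / √(48/2)
d = 4.317 / 4.899
d ≈ 0.88

By Cohen's convention (0.2 small / 0.5 medium / 0.8 large): large effect.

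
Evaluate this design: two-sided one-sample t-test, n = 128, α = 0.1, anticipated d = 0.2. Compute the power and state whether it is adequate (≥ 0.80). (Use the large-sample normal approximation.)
Power ≈ 0.73; the study is underpowered (power < 0.80)

Power calculation (one-sample t-test, normal approximation):
z_β = d · √n - z_{α/2}
z_β = 0.2 · √128 - 1.645
z_β = 0.2 · 11.314 - 1.645
z_β = 0.618

Power = Φ(z_β) = Φ(0.618) ≈ 0.732

Effect size d = 0.2 is small by Cohen's convention (0.2/0.5/0.8).

Threshold: power ≥ 0.80 is conventionally adequate.
Power ≈ 0.73 → the study is underpowered (power < 0.80).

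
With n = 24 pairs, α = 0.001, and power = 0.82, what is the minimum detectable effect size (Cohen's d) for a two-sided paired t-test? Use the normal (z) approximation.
d ≈ 0.86

Minimum detectable effect (paired t-test, normal approximation):
d = (z_{α/2} + z_β) / √n
d = (3.291 + 0.915) / √24
d = 4.206 / 4.899
d ≈ 0.86

By Cohen's convention (0.2 small / 0.5 medium / 0.8 large): large effect.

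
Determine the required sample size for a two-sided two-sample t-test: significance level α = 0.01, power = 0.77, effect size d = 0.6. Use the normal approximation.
n = 62 per group

Sample size formula (two-sample t-test, normal approximation):
n = 2 · ((z_{α/2} + z_β) / d)²

z_{α/2} = 2.576 (for α = 0.01, two-sided)
z_β = 0.739 (for power = 0.77)
d = 0.6

n = 2 · ((2.576 + 0.739) / 0.6)²
n = 2 · (5.525)²
n ≈ 61.05
Round up to the next whole number: n = 62 per group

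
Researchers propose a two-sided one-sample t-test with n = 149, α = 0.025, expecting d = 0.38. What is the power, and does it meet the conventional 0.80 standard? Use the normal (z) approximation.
Power ≈ 0.99; the study is adequately powered (power ≥ 0.80)

Power calculation (one-sample t-test, normal approximation):
z_β = d · √n - z_{α/2}
z_β = 0.38 · √149 - 2.241
z_β = 0.38 · 12.207 - 2.241
z_β = 2.397

Power = Φ(z_β) = Φ(2.397) ≈ 0.992

Effect size d = 0.38 is small by Cohen's convention (0.2/0.5/0.8).

Threshold: power ≥ 0.80 is conventionally adequate.
Power ≈ 0.99 → the study is adequately powered (power ≥ 0.80).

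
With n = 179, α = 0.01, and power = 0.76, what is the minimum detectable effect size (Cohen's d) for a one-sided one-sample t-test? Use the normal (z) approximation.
d ≈ 0.23

Minimum detectable effect (one-sample t-test, normal approximation):
d = (z_α + z_β) / √n
d = (2.326 + 0.706) / √179
d = 3.033 / 13.379
d ≈ 0.23

By Cohen's convention (0.2 small / 0.5 medium / 0.8 large): small effect.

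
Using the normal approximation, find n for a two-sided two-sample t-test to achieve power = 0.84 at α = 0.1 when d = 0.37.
n = 102 per group

Sample size formula (two-sample t-test, normal approximation):
n = 2 · ((z_{α/2} + z_β) / d)²

z_{α/2} = 1.645 (for α = 0.1, two-sided)
z_β = 0.994 (for power = 0.84)
d = 0.37

n = 2 · ((1.645 + 0.994) / 0.37)²
n = 2 · (7.132)²
n ≈ 101.73
Round up to the next whole number: n = 102 per group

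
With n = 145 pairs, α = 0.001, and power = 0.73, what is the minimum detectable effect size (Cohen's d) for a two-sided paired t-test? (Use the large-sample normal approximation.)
d ≈ 0.32

Minimum detectable effect (paired t-test, normal approximation):
d = (z_{α/2} + z_β) / √n
d = (3.291 + 0.613) / √145
d = 3.903 / 12.042
d ≈ 0.32

By Cohen's convention (0.2 small / 0.5 medium / 0.8 large): small effect.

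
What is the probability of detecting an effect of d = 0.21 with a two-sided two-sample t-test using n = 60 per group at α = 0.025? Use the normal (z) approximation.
Power ≈ 0.14

Power calculation (two-sample t-test, normal approximation):
z_β = d · √(n/2) - z_{α/2}
z_β = 0.21 · √(60/2) - 2.241
z_β = 0.21 · 5.477 - 2.241
z_β = -1.091

Power = Φ(z_β) = Φ(-1.091) ≈ 0.138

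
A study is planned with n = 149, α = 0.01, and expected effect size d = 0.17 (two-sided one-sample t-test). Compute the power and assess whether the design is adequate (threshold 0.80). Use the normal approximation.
Power ≈ 0.31; the study is underpowered (power < 0.80)

Power calculation (one-sample t-test, normal approximation):
z_β = d · √n - z_{α/2}
z_β = 0.17 · √149 - 2.576
z_β = 0.17 · 12.207 - 2.576
z_β = -0.501

Power = Φ(z_β) = Φ(-0.501) ≈ 0.308

Effect size d = 0.17 is very small by Cohen's convention (0.2/0.5/0.8).

Threshold: power ≥ 0.80 is conventionally adequate.
Power ≈ 0.31 → the study is underpowered (power < 0.80).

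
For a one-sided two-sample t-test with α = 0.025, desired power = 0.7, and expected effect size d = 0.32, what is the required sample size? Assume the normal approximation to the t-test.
n = 121 per group

Sample size formula (two-sample t-test, normal approximation):
n = 2 · ((z_α + z_β) / d)²

z_α = 1.960 (for α = 0.025, one-sided)
z_β = 0.524 (for power = 0.7)
d = 0.32

n = 2 · ((1.960 + 0.524) / 0.32)²
n = 2 · (7.763)²
n ≈ 120.53
Round up to the next whole number: n = 121 per group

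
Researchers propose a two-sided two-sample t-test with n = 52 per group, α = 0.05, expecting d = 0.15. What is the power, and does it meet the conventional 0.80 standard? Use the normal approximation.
Power ≈ 0.12; the study is underpowered (power < 0.80)

Power calculation (two-sample t-test, normal approximation):
z_β = d · √(n/2) - z_{α/2}
z_β = 0.15 · √(52/2) - 1.960
z_β = 0.15 · 5.099 - 1.960
z_β = -1.195

Power = Φ(z_β) = Φ(-1.195) ≈ 0.116

Effect size d = 0.15 is very small by Cohen's convention (0.2/0.5/0.8).

Threshold: power ≥ 0.80 is conventionally adequate.
Power ≈ 0.12 → the study is underpowered (power < 0.80).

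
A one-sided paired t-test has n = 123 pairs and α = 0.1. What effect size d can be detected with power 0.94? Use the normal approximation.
d ≈ 0.26

Minimum detectable effect (paired t-test, normal approximation):
d = (z_α + z_β) / √n
d = (1.282 + 1.555) / √123
d = 2.836 / 11.091
d ≈ 0.26

By Cohen's convention (0.2 small / 0.5 medium / 0.8 large): small effect.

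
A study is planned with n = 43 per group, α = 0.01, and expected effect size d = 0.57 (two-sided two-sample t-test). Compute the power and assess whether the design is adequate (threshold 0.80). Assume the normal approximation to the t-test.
Power ≈ 0.53; the study is underpowered (power < 0.80)

Power calculation (two-sample t-test, normal approximation):
z_β = d · √(n/2) - z_{α/2}
z_β = 0.57 · √(43/2) - 2.576
z_β = 0.57 · 4.637 - 2.576
z_β = 0.067

Power = Φ(z_β) = Φ(0.067) ≈ 0.527

Effect size d = 0.57 is medium by Cohen's convention (0.2/0.5/0.8).

Threshold: power ≥ 0.80 is conventionally adequate.
Power ≈ 0.53 → the study is underpowered (power < 0.80).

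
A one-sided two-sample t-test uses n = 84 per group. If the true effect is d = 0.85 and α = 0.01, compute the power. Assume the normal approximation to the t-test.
Power ≈ 1.00

Power calculation (two-sample t-test, normal approximation):
z_β = d · √(n/2) - z_α
z_β = 0.85 · √(84/2) - 2.326
z_β = 0.85 · 6.481 - 2.326
z_β = 3.182

Power = Φ(z_β) = Φ(3.182) ≈ 0.999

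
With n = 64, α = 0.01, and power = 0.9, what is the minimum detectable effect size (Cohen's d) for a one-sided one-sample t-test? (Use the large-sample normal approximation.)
d ≈ 0.45

Minimum detectable effect (one-sample t-test, normal approximation):
d = (z_α + z_β) / √n
d = (2.326 + 1.282) / √64
d = 3.608 / 8.000
d ≈ 0.45

By Cohen's convention (0.2 small / 0.5 medium / 0.8 large): small effect.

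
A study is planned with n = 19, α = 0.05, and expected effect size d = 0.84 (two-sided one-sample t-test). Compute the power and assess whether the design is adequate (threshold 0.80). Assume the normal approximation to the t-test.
Power ≈ 0.96; the study is adequately powered (power ≥ 0.80)

Power calculation (one-sample t-test, normal approximation):
z_β = d · √n - z_{α/2}
z_β = 0.84 · √19 - 1.960
z_β = 0.84 · 4.359 - 1.960
z_β = 1.702

Power = Φ(z_β) = Φ(1.702) ≈ 0.956

Effect size d = 0.84 is large by Cohen's convention (0.2/0.5/0.8).

Threshold: power ≥ 0.80 is conventionally adequate.
Power ≈ 0.96 → the study is adequately powered (power ≥ 0.80).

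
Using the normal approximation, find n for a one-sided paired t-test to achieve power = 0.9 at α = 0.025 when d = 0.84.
n = 15 pairs

Sample size formula (paired t-test, normal approximation):
n = ((z_α + z_β) / d)²

z_α = 1.960 (for α = 0.025, one-sided)
z_β = 1.282 (for power = 0.9)
d = 0.84

n = ((1.960 + 1.282) / 0.84)²
n = (3.860)²
n ≈ 14.90
Round up to the next whole number: n = 15 pairs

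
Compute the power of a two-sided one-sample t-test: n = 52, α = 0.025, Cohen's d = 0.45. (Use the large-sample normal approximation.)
Power ≈ 0.84

Power calculation (one-sample t-test, normal approximation):
z_β = d · √n - z_{α/2}
z_β = 0.45 · √52 - 2.241
z_β = 0.45 · 7.211 - 2.241
z_β = 1.004

Power = Φ(z_β) = Φ(1.004) ≈ 0.842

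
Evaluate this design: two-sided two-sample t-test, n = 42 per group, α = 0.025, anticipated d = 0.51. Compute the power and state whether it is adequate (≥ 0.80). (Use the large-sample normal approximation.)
Power ≈ 0.54; the study is underpowered (power < 0.80)

Power calculation (two-sample t-test, normal approximation):
z_β = d · √(n/2) - z_{α/2}
z_β = 0.51 · √(42/2) - 2.241
z_β = 0.51 · 4.583 - 2.241
z_β = 0.096

Power = Φ(z_β) = Φ(0.096) ≈ 0.538

Effect size d = 0.51 is medium by Cohen's convention (0.2/0.5/0.8).

Threshold: power ≥ 0.80 is conventionally adequate.
Power ≈ 0.54 → the study is underpowered (power < 0.80).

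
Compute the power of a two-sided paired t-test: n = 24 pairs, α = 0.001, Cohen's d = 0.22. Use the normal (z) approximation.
Power ≈ 0.01

Power calculation (paired t-test, normal approximation):
z_β = d · √n - z_{α/2}
z_β = 0.22 · √24 - 3.291
z_β = 0.22 · 4.899 - 3.291
z_β = -2.213

Power = Φ(z_β) = Φ(-2.213) ≈ 0.013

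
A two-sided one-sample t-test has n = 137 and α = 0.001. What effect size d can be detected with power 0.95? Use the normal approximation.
d ≈ 0.42

Minimum detectable effect (one-sample t-test, normal approximation):
d = (z_{α/2} + z_β) / √n
d = (3.291 + 1.645) / √137
d = 4.935 / 11.705
d ≈ 0.42

By Cohen's convention (0.2 small / 0.5 medium / 0.8 large): small effect.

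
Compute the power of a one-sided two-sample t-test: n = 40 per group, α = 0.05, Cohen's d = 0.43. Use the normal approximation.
Power ≈ 0.61

Power calculation (two-sample t-test, normal approximation):
z_β = d · √(n/2) - z_α
z_β = 0.43 · √(40/2) - 1.645
z_β = 0.43 · 4.472 - 1.645
z_β = 0.278

Power = Φ(z_β) = Φ(0.278) ≈ 0.610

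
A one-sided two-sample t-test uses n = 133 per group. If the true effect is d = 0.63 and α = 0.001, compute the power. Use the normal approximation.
Power ≈ 0.98

Power calculation (two-sample t-test, normal approximation):
z_β = d · √(n/2) - z_α
z_β = 0.63 · √(133/2) - 3.090
z_β = 0.63 · 8.155 - 3.090
z_β = 2.047

Power = Φ(z_β) = Φ(2.047) ≈ 0.980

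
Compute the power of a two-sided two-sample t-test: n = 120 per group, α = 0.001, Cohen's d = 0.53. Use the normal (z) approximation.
Power ≈ 0.79

Power calculation (two-sample t-test, normal approximation):
z_β = d · √(n/2) - z_{α/2}
z_β = 0.53 · √(120/2) - 3.291
z_β = 0.53 · 7.746 - 3.291
z_β = 0.815

Power = Φ(z_β) = Φ(0.815) ≈ 0.792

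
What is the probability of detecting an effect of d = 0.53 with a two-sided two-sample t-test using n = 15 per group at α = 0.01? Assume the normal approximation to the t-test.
Power ≈ 0.13

Power calculation (two-sample t-test, normal approximation):
z_β = d · √(n/2) - z_{α/2}
z_β = 0.53 · √(15/2) - 2.576
z_β = 0.53 · 2.739 - 2.576
z_β = -1.124

Power = Φ(z_β) = Φ(-1.124) ≈ 0.130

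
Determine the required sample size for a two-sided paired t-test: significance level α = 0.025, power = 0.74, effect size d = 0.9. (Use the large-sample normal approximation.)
n = 11 pairs

Sample size formula (paired t-test, normal approximation):
n = ((z_{α/2} + z_β) / d)²

z_{α/2} = 2.241 (for α = 0.025, two-sided)
z_β = 0.643 (for power = 0.74)
d = 0.9

n = ((2.241 + 0.643) / 0.9)²
n = (3.204)²
n ≈ 10.27
Round up to the next whole number: n = 11 pairs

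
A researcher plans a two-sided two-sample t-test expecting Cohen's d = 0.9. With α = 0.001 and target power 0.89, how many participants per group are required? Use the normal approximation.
n = 51 per group

Sample size formula (two-sample t-test, normal approximation):
n = 2 · ((z_{α/2} + z_β) / d)²

z_{α/2} = 3.291 (for α = 0.001, two-sided)
z_β = 1.227 (for power = 0.89)
d = 0.9

n = 2 · ((3.291 + 1.227) / 0.9)²
n = 2 · (5.020)²
n ≈ 50.40
Round up to the next whole number: n = 51 per group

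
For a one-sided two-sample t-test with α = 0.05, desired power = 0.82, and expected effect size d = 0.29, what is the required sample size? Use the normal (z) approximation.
n = 156 per group

Sample size formula (two-sample t-test, normal approximation):
n = 2 · ((z_α + z_β) / d)²

z_α = 1.645 (for α = 0.05, one-sided)
z_β = 0.915 (for power = 0.82)
d = 0.29

n = 2 · ((1.645 + 0.915) / 0.29)²
n = 2 · (8.828)²
n ≈ 155.87
Round up to the next whole number: n = 156 per group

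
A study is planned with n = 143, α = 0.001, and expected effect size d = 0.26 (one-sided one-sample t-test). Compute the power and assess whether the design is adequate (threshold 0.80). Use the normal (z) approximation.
Power ≈ 0.51; the study is underpowered (power < 0.80)

Power calculation (one-sample t-test, normal approximation):
z_β = d · √n - z_α
z_β = 0.26 · √143 - 3.090
z_β = 0.26 · 11.958 - 3.090
z_β = 0.019

Power = Φ(z_β) = Φ(0.019) ≈ 0.508

Effect size d = 0.26 is small by Cohen's convention (0.2/0.5/0.8).

Threshold: power ≥ 0.80 is conventionally adequate.
Power ≈ 0.51 → the study is underpowered (power < 0.80).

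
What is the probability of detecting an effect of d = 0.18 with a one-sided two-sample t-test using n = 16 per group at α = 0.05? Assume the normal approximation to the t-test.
Power ≈ 0.13

Power calculation (two-sample t-test, normal approximation):
z_β = d · √(n/2) - z_α
z_β = 0.18 · √(16/2) - 1.645
z_β = 0.18 · 2.828 - 1.645
z_β = -1.136

Power = Φ(z_β) = Φ(-1.136) ≈ 0.128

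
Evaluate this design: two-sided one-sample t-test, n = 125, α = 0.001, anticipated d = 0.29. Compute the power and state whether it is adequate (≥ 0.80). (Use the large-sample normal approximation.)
Power ≈ 0.48; the study is underpowered (power < 0.80)

Power calculation (one-sample t-test, normal approximation):
z_β = d · √n - z_{α/2}
z_β = 0.29 · √125 - 3.291
z_β = 0.29 · 11.180 - 3.291
z_β = -0.048

Power = Φ(z_β) = Φ(-0.048) ≈ 0.481

Effect size d = 0.29 is small by Cohen's convention (0.2/0.5/0.8).

Threshold: power ≥ 0.80 is conventionally adequate.
Power ≈ 0.48 → the study is underpowered (power < 0.80).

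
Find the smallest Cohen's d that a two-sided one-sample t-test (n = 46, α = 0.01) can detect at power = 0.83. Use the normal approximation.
d ≈ 0.52

Minimum detectable effect (one-sample t-test, normal approximation):
d = (z_{α/2} + z_β) / √n
d = (2.576 + 0.954) / √46
d = 3.530 / 6.782
d ≈ 0.52

By Cohen's convention (0.2 small / 0.5 medium / 0.8 large): medium effect.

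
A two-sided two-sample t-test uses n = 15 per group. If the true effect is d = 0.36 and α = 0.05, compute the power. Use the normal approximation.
Power ≈ 0.17

Power calculation (two-sample t-test, normal approximation):
z_β = d · √(n/2) - z_{α/2}
z_β = 0.36 · √(15/2) - 1.960
z_β = 0.36 · 2.739 - 1.960
z_β = -0.974

Power = Φ(z_β) = Φ(-0.974) ≈ 0.165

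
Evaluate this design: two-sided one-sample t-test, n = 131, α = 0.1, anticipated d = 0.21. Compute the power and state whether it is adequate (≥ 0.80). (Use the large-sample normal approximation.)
Power ≈ 0.78; the study is underpowered (power < 0.80)

Power calculation (one-sample t-test, normal approximation):
z_β = d · √n - z_{α/2}
z_β = 0.21 · √131 - 1.645
z_β = 0.21 · 11.446 - 1.645
z_β = 0.759

Power = Φ(z_β) = Φ(0.759) ≈ 0.776

Effect size d = 0.21 is small by Cohen's convention (0.2/0.5/0.8).

Threshold: power ≥ 0.80 is conventionally adequate.
Power ≈ 0.78 → the study is underpowered (power < 0.80).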